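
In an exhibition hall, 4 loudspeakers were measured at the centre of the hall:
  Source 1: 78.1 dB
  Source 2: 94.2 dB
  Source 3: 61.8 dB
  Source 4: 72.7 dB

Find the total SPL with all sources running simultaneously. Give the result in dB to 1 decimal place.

94.3 dB

Converting to relative power and adding: 10^(78.1/10) + 10^(94.2/10) + 10^(61.8/10) + 10^(72.7/10) = 2.715e+09.
Combined level = 10 log₁₀(2.715e+09) = 94.3 dB.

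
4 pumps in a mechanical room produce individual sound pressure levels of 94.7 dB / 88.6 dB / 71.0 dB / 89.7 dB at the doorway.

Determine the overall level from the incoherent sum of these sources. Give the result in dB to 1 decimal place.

Converting to relative power and adding: 10^(94.7/10) + 10^(88.6/10) + 10^(71.0/10) + 10^(89.7/10) = 4.621e+09.
Combined level = 10 log₁₀(4.621e+09) = 96.6 dB.

96.6 dB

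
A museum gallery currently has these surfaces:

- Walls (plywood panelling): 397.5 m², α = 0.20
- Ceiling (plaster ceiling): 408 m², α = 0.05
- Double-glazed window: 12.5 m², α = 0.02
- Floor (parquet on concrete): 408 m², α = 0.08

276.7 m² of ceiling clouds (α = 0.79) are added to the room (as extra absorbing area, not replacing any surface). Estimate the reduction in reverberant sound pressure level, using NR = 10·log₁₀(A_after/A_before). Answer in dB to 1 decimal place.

4.2 dB

A_before = Σ Sᵢαᵢ = 397.5×0.20 + 408×0.05 + 12.5×0.02 + 408×0.08 = 132.790 sabins.
Added absorption = 276.7 × 0.79 = 218.593 sabins.
A_after = 132.790 + 218.593 = 351.383 sabins.
NR = 10·log₁₀(351.383/132.790) = 4.2 dB.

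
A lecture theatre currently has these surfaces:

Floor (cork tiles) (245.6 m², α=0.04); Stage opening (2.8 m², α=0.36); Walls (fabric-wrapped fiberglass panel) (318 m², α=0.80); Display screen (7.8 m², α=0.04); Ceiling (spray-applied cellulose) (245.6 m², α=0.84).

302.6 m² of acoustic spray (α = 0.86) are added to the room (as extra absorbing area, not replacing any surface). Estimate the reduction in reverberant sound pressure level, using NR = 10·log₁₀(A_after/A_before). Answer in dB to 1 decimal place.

A_before = Σ Sᵢαᵢ = 245.6·0.04 + 2.8·0.36 + 318·0.80 + 7.8·0.04 + 245.6·0.84 = 471.848 sabins.
Treatment contributes 302.6·0.86 = 260.236 sabins.
A_after = 471.848 + 260.236 = 732.084 sabins.
NR = 10·log₁₀(732.084/471.848) = 1.9 dB.

1.9 dB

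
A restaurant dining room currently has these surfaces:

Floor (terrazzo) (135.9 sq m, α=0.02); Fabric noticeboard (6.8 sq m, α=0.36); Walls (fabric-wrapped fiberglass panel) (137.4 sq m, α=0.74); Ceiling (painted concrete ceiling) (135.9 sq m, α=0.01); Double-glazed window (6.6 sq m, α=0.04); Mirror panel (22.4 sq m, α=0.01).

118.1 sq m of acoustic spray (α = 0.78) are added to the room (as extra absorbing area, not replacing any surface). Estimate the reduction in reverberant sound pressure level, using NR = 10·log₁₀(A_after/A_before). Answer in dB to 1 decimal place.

2.7 dB

Equivalent absorption area: A_before = 135.9*0.02 + 6.8*0.36 + 137.4*0.74 + 135.9*0.01 + 6.6*0.04 + 22.4*0.01 = 108.689 sq m.
Added absorption = 118.1 × 0.78 = 92.118 sabins.
A_after = 108.689 + 92.118 = 200.807 sabins.
Reduction = 10 log₁₀(A_after/A_before) = 10 log₁₀(1.8475) = 2.7 dB.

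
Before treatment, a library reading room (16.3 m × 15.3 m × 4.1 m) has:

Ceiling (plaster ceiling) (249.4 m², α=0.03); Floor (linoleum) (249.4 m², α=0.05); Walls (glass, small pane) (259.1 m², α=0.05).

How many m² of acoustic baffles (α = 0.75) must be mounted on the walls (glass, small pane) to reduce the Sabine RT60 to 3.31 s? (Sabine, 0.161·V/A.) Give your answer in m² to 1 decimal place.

24.0

A₁ = Σ Sᵢαᵢ = 249.4*0.03 + 249.4*0.05 + 259.1*0.05 = 32.907 sabins.
Required A₂ = 0.161·1022.499/3.31 = 49.735 sabins.
ΔA needed = 49.735 − 32.907 = 16.828 sabins.
Each m² of panel replacing the walls (glass, small pane) adds (0.75 − 0.05) = 0.70 sabins.
Panel area = 16.828 / 0.70 = 24.0 m².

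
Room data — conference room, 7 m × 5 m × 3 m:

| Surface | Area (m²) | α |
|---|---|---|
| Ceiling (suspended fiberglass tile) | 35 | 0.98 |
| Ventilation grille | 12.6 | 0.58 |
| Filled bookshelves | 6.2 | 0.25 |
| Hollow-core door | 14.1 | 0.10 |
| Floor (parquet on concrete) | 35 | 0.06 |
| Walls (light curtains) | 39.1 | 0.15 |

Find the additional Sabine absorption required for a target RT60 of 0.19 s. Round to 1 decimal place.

36.4 sabins

A₁ = Σ Sᵢαᵢ = 35×0.98 + 12.6×0.58 + 6.2×0.25 + 14.1×0.10 + 35×0.06 + 39.1×0.15 = 52.533 sabins.
Target A₂ = 0.161·105/0.19 = 88.974 sabins (V = 105 m³).
ΔA = A₂ − A₁ = 88.974 − 52.533 = 36.4 sabins.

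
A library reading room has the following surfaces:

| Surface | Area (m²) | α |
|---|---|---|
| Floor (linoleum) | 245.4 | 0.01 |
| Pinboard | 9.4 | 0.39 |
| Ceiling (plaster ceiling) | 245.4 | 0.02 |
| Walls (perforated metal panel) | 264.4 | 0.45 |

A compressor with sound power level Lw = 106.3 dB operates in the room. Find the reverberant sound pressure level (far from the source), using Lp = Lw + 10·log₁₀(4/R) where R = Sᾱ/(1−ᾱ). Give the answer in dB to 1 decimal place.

90.4 dB

A = 130.008 sabins; S = 764.6 m².
ᾱ = 0.1700, so room constant R = A/(1−ᾱ) = 156.636 m².
Lp = Lw + 10 log₁₀(4/R) = 106.3 -15.93 = 90.4 dB.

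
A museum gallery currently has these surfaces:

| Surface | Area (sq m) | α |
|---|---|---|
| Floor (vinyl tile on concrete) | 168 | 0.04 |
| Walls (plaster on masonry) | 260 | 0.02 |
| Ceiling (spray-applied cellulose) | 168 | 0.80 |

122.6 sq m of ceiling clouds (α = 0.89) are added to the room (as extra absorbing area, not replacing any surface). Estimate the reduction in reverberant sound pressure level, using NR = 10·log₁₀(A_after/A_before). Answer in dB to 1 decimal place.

Summing Sᵢαᵢ: 6.720 + 5.200 + 134.400 → A_before = 146.320 sabins.
Treatment contributes 122.6·0.89 = 109.114 sabins.
A_after = 146.320 + 109.114 = 255.434 sabins.
NR = 10·log₁₀(255.434/146.320) = 2.4 dB.

2.4 dB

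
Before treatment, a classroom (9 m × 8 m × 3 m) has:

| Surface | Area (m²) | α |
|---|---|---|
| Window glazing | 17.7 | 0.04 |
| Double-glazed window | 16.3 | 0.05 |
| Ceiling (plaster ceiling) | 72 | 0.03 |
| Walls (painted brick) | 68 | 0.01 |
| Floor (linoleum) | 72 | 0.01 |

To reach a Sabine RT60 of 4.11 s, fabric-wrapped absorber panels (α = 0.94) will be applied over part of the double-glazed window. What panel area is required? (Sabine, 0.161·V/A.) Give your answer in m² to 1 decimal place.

Summing Sᵢαᵢ: 0.708 + 0.815 + 2.160 + 0.680 + 0.720 → A₁ = 5.083 sabins.
Required A₂ = 0.161·216/4.11 = 8.461 sabins.
Absorption to add: 8.461 − 5.083 = 3.378 sabins.
Net gain per m²: Δα = 0.94 − 0.05 = 0.89.
Panel area = 3.378 / 0.89 = 3.8 m².

3.8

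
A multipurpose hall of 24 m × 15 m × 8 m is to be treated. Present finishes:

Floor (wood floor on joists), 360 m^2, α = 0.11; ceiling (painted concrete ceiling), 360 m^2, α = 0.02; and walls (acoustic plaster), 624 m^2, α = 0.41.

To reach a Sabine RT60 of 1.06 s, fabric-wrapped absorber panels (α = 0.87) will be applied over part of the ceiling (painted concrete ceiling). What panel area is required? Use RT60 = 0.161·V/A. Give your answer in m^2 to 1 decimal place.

Total absorption A₁ = 360*0.11 + 360*0.02 + 624*0.41
  = 39.600 + 7.200 + 255.840 = 302.640 m^2 sabins.
V = 2880 m³. Target absorption A₂ = 0.161 × 2880 / 1.06 = 437.434 sabins.
Absorption to add: 437.434 − 302.640 = 134.794 sabins.
Net gain per m^2: Δα = 0.87 − 0.02 = 0.85.
Panel area = 134.794 / 0.85 = 158.6 m^2.

158.6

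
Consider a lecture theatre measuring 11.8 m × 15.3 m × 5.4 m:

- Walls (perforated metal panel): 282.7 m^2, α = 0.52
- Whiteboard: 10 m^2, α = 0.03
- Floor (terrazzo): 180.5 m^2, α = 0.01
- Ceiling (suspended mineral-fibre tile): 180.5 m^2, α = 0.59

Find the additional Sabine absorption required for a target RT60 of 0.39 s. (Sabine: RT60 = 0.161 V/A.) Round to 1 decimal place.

Total absorption A₁ = 282.7·0.52 + 10·0.03 + 180.5·0.01 + 180.5·0.59
  = 147.004 + 0.300 + 1.805 + 106.495 = 255.604 m^2 sabins.
V = 974.916 m³. Required absorption A₂ = 0.161 × 974.916 / 0.39 = 402.465 sabins.
Additional absorption ΔA = 402.465 − 255.604 = 146.9 sabins.

146.9 sabins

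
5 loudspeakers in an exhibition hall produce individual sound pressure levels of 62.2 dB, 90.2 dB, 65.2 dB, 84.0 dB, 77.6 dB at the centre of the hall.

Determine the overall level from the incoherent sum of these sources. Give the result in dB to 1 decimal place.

Converting to relative power and adding: 10^(62.2/10) + 10^(90.2/10) + 10^(65.2/10) + 10^(84.0/10) + 10^(77.6/10) = 1.361e+09.
Back to dB: 10·log₁₀ Σ = 91.3 dB.

91.3 dB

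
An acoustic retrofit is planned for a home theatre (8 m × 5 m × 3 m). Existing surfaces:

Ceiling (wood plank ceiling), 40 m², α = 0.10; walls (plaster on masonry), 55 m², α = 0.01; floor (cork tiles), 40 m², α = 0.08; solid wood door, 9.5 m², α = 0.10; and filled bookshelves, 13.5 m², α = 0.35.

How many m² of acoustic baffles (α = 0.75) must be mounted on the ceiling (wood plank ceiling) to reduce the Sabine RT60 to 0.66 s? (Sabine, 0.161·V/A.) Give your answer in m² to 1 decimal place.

Equivalent absorption area: A₁ = 40·0.10 + 55·0.01 + 40·0.08 + 9.5·0.10 + 13.5·0.35 = 13.425 m².
V = 120 m³. Target absorption A₂ = 0.161 × 120 / 0.66 = 29.273 sabins.
Absorption to add: 29.273 − 13.425 = 15.848 sabins.
Net gain per m²: Δα = 0.75 − 0.10 = 0.65.
Panel area = 15.848 / 0.65 = 24.4 m².

24.4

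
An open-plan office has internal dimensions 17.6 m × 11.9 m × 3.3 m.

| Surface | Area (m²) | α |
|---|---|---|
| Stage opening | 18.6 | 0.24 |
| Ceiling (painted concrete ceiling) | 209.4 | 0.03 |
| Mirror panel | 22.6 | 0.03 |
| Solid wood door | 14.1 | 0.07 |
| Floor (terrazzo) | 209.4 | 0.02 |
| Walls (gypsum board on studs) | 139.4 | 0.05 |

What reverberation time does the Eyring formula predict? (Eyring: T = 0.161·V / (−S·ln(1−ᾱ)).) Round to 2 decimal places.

4.63 s

Total surface area S = 18.6 + 209.4 + 22.6 + 14.1 + 209.4 + 139.4 = 613.5 m².
Σ(Sᵢαᵢ) = 18.6×0.24 + 209.4×0.03 + 22.6×0.03 + 14.1×0.07 + 209.4×0.02 + 139.4×0.05 = 23.569.
Mean coefficient ᾱ = A/S = 0.0384.
Eyring denominator: −S ln(1−ᾱ) = 24.023.
V = 17.6 × 11.9 × 3.3 = 691.152 m³.
T = 0.161·V/[−S·ln(1−ᾱ)] = 0.161·691.152/24.023 = 4.63 s.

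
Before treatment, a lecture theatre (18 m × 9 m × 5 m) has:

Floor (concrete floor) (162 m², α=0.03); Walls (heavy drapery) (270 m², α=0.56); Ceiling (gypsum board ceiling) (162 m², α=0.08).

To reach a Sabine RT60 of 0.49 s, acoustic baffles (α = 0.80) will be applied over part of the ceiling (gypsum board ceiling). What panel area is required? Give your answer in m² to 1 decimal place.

134.9

A₁ = Σ Sᵢαᵢ = 162*0.03 + 270*0.56 + 162*0.08 = 169.020 sabins.
V = 810 m³. Target absorption A₂ = 0.161 × 810 / 0.49 = 266.143 sabins.
Absorption to add: 266.143 − 169.020 = 97.123 sabins.
Each m² of panel replacing the ceiling (gypsum board ceiling) adds (0.80 − 0.08) = 0.72 sabins.
Panel area = 97.123 / 0.72 = 134.9 m².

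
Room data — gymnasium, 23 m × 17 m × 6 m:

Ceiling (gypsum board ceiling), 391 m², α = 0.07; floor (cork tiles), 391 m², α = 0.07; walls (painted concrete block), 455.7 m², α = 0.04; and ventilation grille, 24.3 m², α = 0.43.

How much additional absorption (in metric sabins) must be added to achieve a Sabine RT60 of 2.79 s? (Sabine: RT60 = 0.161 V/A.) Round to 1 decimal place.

Total absorption A₁ = 391·0.07 + 391·0.07 + 455.7·0.04 + 24.3·0.43
  = 27.370 + 27.370 + 18.228 + 10.449 = 83.417 m² sabins.
V = 2346 m³. Required absorption A₂ = 0.161 × 2346 / 2.79 = 135.378 sabins.
ΔA = A₂ − A₁ = 135.378 − 83.417 = 52.0 sabins.

52.0 sabins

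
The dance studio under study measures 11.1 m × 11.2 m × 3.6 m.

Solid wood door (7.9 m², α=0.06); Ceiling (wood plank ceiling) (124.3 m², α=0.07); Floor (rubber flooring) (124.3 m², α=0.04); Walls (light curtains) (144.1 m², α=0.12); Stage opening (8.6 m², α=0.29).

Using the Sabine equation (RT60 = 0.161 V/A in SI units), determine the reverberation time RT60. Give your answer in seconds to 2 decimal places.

2.12 sec

Summing Sᵢαᵢ: 0.474 + 8.701 + 4.972 + 17.292 + 2.494 → A = 33.933 sabins.
V = 11.1·11.2·3.6 = 447.552 m³.
RT60 = 0.161 · V / A = 0.161 × 447.552 / 33.933 = 2.12 s.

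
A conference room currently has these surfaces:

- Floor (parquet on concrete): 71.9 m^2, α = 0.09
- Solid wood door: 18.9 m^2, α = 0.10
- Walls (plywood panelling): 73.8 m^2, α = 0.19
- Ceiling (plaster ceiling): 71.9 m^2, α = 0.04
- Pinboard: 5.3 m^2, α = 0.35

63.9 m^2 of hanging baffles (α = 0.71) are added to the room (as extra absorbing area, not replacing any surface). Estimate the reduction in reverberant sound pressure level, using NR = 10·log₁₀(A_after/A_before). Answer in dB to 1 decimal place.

Summing Sᵢαᵢ: 6.471 + 1.890 + 14.022 + 2.876 + 1.855 → A_before = 27.114 sabins.
Added absorption = 63.9 × 0.71 = 45.369 sabins.
A_after = 27.114 + 45.369 = 72.483 sabins.
Reduction = 10 log₁₀(A_after/A_before) = 10 log₁₀(2.6733) = 4.3 dB.

4.3 dB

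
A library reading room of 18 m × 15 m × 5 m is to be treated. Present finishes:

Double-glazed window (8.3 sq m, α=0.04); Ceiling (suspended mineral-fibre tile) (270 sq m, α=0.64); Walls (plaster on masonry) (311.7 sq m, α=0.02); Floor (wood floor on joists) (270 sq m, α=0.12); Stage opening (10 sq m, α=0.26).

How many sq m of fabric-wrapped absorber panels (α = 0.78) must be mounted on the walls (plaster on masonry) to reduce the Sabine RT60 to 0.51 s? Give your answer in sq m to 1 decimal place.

278.7

Total absorption A₁ = 8.3*0.04 + 270*0.64 + 311.7*0.02 + 270*0.12 + 10*0.26
  = 0.332 + 172.800 + 6.234 + 32.400 + 2.600 = 214.366 sq m sabins.
Required A₂ = 0.161·1350/0.51 = 426.176 sabins.
Absorption to add: 426.176 − 214.366 = 211.810 sabins.
Net gain per sq m: Δα = 0.78 − 0.02 = 0.76.
Panel area = 211.810 / 0.76 = 278.7 sq m.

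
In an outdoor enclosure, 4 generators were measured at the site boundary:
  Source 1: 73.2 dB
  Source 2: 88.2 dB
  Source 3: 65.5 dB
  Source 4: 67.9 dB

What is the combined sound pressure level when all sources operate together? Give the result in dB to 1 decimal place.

Sum in the linear (power) domain: Σ 10^(Lᵢ/10) = 10^(73.2/10) + 10^(88.2/10) + 10^(65.5/10) + 10^(67.9/10) = 6.913e+08.
Back to dB: 10·log₁₀ Σ = 88.4 dB.

88.4 dB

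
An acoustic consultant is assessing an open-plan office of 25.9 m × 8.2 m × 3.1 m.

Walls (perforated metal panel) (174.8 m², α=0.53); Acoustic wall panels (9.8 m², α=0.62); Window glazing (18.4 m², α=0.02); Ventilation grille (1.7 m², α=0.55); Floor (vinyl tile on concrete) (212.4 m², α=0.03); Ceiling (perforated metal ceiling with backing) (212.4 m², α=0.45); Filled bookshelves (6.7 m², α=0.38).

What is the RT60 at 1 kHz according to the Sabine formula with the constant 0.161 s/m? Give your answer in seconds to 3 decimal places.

Total absorption A = 174.8×0.53 + 9.8×0.62 + 18.4×0.02 + 1.7×0.55 + 212.4×0.03 + 212.4×0.45 + 6.7×0.38
  = 92.644 + 6.076 + 0.368 + 0.935 + 6.372 + 95.580 + 2.546 = 204.521 m² sabins.
V = 25.9·8.2·3.1 = 658.378 m³.
RT60 = 0.161 · V / A = 0.161 × 658.378 / 204.521 = 0.518 s.

0.518 s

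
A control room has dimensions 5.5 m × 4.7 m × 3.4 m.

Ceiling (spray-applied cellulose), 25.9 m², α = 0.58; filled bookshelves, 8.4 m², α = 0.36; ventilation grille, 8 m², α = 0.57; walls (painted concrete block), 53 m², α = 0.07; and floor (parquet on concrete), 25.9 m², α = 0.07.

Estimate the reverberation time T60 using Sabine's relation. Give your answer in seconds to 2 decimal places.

0.50 sec

Summing Sᵢαᵢ: 15.022 + 3.024 + 4.560 + 3.710 + 1.813 → A = 28.129 sabins.
V = 5.5·4.7·3.4 = 87.89 m³.
T = 0.161 V/A = 0.161·87.89/28.129 = 0.50 s.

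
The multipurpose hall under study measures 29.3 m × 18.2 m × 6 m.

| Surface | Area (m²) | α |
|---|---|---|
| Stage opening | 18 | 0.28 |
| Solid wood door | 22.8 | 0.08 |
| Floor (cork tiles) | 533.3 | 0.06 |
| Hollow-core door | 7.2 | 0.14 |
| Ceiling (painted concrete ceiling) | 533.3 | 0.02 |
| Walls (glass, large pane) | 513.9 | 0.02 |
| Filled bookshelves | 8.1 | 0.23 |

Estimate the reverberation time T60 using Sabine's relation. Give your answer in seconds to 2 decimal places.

8.22 s

Summing Sᵢαᵢ: 5.040 + 1.824 + 31.998 + 1.008 + 10.666 + 10.278 + 1.863 → A = 62.677 sabins.
Room volume: 3199.56 m³.
T = 0.161 V/A = 0.161·3199.56/62.677 = 8.22 s.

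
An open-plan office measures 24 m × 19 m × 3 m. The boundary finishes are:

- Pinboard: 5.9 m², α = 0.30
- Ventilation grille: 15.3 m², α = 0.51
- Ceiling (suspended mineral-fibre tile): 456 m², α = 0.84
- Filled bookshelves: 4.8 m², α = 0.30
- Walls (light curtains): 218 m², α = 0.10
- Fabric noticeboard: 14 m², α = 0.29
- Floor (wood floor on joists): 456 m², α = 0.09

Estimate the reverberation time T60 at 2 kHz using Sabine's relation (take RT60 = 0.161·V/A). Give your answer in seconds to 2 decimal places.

Equivalent absorption area: A = 5.9×0.30 + 15.3×0.51 + 456×0.84 + 4.8×0.30 + 218×0.10 + 14×0.29 + 456×0.09 = 460.953 m².
V = 24·19·3 = 1368 m³.
T = 0.161 V/A = 0.161·1368/460.953 = 0.48 s.

0.48 s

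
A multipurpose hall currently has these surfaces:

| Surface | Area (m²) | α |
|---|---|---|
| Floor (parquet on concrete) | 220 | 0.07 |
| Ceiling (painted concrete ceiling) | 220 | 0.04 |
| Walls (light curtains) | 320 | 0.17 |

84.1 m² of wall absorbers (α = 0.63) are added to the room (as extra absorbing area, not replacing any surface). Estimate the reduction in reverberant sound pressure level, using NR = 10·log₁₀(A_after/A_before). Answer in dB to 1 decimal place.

Total absorption A_before = 220*0.07 + 220*0.04 + 320*0.17
  = 15.400 + 8.800 + 54.400 = 78.600 m² sabins.
Treatment contributes 84.1·0.63 = 52.983 sabins.
A_after = 78.600 + 52.983 = 131.583 sabins.
NR = 10·log₁₀(131.583/78.600) = 2.2 dB.

2.2 dB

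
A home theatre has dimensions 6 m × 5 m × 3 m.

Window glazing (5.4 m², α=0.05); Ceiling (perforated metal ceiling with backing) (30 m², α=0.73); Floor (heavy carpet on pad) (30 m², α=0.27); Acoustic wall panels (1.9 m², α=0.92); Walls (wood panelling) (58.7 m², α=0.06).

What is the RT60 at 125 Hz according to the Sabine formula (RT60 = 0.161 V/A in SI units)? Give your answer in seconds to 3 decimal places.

Summing Sᵢαᵢ: 0.270 + 21.900 + 8.100 + 1.748 + 3.522 → A = 35.540 sabins.
Volume V = 6 × 5 × 3 = 90 m³.
Sabine: RT60 = 0.161 × 90 / 35.540 = 0.408 s.

0.408 seconds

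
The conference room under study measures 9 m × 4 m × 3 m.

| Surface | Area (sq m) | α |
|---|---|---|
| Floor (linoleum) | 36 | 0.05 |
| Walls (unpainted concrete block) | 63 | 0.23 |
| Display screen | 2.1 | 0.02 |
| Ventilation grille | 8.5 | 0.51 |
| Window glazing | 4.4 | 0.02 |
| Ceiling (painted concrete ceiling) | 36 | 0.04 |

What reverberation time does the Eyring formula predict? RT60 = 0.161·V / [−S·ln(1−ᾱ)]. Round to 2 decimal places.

Total surface area S = 36 + 63 + 2.1 + 8.5 + 4.4 + 36 = 150.0 sq m.
Σ(Sᵢαᵢ) = 36×0.05 + 63×0.23 + 2.1×0.02 + 8.5×0.51 + 4.4×0.02 + 36×0.04 = 22.195.
ᾱ = 22.195 / 150.0 = 0.1480.
Eyring denominator: −S ln(1−ᾱ) = 24.025.
V = 9 × 4 × 3 = 108 m³.
T = 0.161·V/[−S·ln(1−ᾱ)] = 0.161·108/24.025 = 0.72 s.

0.72 s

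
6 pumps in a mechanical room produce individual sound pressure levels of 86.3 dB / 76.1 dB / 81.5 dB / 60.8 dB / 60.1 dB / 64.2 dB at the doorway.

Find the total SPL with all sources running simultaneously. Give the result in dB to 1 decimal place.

Sum in the linear (power) domain: Σ 10^(Lᵢ/10) = 10^(86.3/10) + 10^(76.1/10) + 10^(81.5/10) + 10^(60.8/10) + 10^(60.1/10) + 10^(64.2/10) = 6.134e+08.
Back to dB: 10·log₁₀ Σ = 87.9 dB.

87.9 dB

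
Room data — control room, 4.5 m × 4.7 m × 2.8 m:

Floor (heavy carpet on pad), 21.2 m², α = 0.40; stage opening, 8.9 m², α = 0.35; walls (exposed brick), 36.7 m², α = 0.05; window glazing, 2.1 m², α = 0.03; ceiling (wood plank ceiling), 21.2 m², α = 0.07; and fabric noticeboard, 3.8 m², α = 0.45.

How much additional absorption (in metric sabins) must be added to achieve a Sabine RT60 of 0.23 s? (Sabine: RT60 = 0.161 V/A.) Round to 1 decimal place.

Total absorption A₁ = 21.2*0.40 + 8.9*0.35 + 36.7*0.05 + 2.1*0.03 + 21.2*0.07 + 3.8*0.45
  = 8.480 + 3.115 + 1.835 + 0.063 + 1.484 + 1.710 = 16.687 m² sabins.
For T = 0.23 s, need A₂ = 0.161·V/T = 0.161·59.22/0.23 = 41.454 sabins.
Shortfall: 41.454 − 16.687 = 24.8 sabins.

24.8 sabins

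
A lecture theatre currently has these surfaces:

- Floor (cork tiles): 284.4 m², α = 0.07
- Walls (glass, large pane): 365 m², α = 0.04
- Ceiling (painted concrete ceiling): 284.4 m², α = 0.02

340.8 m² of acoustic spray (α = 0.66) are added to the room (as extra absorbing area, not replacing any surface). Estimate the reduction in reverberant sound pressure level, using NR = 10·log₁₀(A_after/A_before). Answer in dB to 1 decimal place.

8.2 dB

Total absorption A_before = 284.4×0.07 + 365×0.04 + 284.4×0.02
  = 19.908 + 14.600 + 5.688 = 40.196 m² sabins.
Treatment contributes 340.8·0.66 = 224.928 sabins.
New total A_after = 265.124 sabins.
NR = 10·log₁₀(265.124/40.196) = 8.2 dB.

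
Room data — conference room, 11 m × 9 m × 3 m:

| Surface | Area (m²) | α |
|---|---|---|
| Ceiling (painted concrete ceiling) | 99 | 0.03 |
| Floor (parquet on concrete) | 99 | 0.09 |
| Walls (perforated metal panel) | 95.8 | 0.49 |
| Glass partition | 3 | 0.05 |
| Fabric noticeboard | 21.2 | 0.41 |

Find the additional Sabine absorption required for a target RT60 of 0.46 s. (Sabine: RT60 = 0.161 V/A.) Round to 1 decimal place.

Summing Sᵢαᵢ: 2.970 + 8.910 + 46.942 + 0.150 + 8.692 → A₁ = 67.664 sabins.
V = 297 m³. Required absorption A₂ = 0.161 × 297 / 0.46 = 103.950 sabins.
Shortfall: 103.950 − 67.664 = 36.3 sabins.

36.3 sabins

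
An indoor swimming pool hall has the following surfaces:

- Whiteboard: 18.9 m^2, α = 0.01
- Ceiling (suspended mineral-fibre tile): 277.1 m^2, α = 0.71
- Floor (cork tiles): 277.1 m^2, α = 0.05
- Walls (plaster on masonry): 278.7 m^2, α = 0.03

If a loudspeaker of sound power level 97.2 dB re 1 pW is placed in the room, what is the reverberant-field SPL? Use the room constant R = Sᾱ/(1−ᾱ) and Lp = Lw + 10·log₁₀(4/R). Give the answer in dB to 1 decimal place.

A = 219.146 sabins; S = 851.8 m^2.
ᾱ = 219.146/851.8 = 0.2573; R = Sᾱ/(1−ᾱ) = 219.146/(1−0.2573) = 295.067 m^2.
Lp = Lw + 10 log₁₀(4/R) = 97.2 -18.68 = 78.5 dB.

78.5 dB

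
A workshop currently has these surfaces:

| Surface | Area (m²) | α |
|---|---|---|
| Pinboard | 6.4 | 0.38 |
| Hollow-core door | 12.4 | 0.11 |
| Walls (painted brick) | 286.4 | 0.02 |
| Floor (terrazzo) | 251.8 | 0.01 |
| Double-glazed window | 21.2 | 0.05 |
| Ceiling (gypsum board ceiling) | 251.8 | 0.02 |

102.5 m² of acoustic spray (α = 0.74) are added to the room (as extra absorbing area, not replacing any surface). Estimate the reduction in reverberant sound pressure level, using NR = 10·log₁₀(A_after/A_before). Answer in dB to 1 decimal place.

7.1 dB

Equivalent absorption area: A_before = 6.4*0.38 + 12.4*0.11 + 286.4*0.02 + 251.8*0.01 + 21.2*0.05 + 251.8*0.02 = 18.138 m².
Treatment contributes 102.5·0.74 = 75.850 sabins.
New total A_after = 93.988 sabins.
NR = 10·log₁₀(93.988/18.138) = 7.1 dB.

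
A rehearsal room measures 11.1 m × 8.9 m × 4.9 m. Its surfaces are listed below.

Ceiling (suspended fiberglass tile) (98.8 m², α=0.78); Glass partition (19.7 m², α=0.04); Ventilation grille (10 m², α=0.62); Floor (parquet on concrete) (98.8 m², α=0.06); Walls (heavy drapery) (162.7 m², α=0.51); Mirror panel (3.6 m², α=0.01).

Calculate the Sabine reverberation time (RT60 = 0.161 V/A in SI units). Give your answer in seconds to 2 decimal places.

A = Σ Sᵢαᵢ = 98.8·0.78 + 19.7·0.04 + 10·0.62 + 98.8·0.06 + 162.7·0.51 + 3.6·0.01 = 172.993 sabins.
V = 11.1·8.9·4.9 = 484.071 m³.
RT60 = 0.161 · V / A = 0.161 × 484.071 / 172.993 = 0.45 s.

0.45 seconds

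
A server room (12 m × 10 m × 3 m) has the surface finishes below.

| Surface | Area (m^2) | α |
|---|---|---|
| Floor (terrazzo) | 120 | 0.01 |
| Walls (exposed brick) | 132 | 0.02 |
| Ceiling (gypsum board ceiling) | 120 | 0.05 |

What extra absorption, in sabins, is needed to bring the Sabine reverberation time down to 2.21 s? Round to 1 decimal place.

16.4 sabins

Total absorption A₁ = 120×0.01 + 132×0.02 + 120×0.05
  = 1.200 + 2.640 + 6.000 = 9.840 m^2 sabins.
V = 360 m³. Required absorption A₂ = 0.161 × 360 / 2.21 = 26.226 sabins.
Additional absorption ΔA = 26.226 − 9.840 = 16.4 sabins.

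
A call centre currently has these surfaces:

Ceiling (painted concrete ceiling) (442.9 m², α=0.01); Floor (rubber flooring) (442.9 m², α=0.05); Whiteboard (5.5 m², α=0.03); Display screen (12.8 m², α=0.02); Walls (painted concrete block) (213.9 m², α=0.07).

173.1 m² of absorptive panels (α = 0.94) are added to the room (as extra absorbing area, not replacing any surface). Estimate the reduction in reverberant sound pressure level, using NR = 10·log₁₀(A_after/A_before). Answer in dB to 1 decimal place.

6.9 dB

Total absorption A_before = 442.9*0.01 + 442.9*0.05 + 5.5*0.03 + 12.8*0.02 + 213.9*0.07
  = 4.429 + 22.145 + 0.165 + 0.256 + 14.973 = 41.968 m² sabins.
Added absorption = 173.1 × 0.94 = 162.714 sabins.
New total A_after = 204.682 sabins.
Reduction = 10 log₁₀(A_after/A_before) = 10 log₁₀(4.8771) = 6.9 dB.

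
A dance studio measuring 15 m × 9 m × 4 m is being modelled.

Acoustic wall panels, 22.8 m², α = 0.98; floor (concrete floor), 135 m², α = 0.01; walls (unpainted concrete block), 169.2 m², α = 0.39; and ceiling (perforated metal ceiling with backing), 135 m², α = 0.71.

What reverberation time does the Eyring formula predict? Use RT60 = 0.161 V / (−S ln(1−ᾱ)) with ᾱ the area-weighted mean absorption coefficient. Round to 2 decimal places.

Total surface area S = 22.8 + 135 + 169.2 + 135 = 462.0 m².
Σ(Sᵢαᵢ) = 22.8×0.98 + 135×0.01 + 169.2×0.39 + 135×0.71 = 185.532.
Mean coefficient ᾱ = A/S = 0.4016.
Eyring denominator: −S ln(1−ᾱ) = 237.235.
V = 15 × 9 × 4 = 540 m³.
RT60 = 0.161 × 540 / 237.235 = 0.37 s.

0.37 s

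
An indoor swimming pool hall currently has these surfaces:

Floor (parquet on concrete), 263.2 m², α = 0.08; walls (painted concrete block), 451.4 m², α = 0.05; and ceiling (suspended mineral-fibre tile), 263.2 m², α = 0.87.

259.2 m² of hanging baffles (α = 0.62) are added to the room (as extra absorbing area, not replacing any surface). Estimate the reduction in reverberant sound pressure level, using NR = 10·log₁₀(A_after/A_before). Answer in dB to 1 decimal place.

2.0 dB

Summing Sᵢαᵢ: 21.056 + 22.570 + 228.984 → A_before = 272.610 sabins.
Treatment contributes 259.2·0.62 = 160.704 sabins.
A_after = 272.610 + 160.704 = 433.314 sabins.
Reduction = 10 log₁₀(A_after/A_before) = 10 log₁₀(1.5895) = 2.0 dB.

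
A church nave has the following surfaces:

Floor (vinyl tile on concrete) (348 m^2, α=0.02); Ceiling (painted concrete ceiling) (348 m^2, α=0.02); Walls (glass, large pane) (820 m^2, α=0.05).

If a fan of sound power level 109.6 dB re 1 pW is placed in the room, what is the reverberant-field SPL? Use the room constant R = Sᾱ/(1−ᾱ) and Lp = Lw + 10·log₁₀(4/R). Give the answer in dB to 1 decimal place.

98.1 dB

Σ(Sᵢαᵢ) = 348×0.02 + 348×0.02 + 820×0.05 = 54.920; total area S = 1516.0 m^2.
ᾱ = 0.0362, so room constant R = A/(1−ᾱ) = 56.983 m^2.
Lp = 109.6 + 10·log₁₀(4/56.983) = 109.6 + (-11.54) = 98.1 dB.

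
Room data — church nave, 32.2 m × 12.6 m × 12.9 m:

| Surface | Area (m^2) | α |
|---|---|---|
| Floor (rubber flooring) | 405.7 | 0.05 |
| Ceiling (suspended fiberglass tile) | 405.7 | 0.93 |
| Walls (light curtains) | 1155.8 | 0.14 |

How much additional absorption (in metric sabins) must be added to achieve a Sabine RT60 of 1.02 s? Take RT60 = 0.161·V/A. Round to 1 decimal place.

Equivalent absorption area: A₁ = 405.7×0.05 + 405.7×0.93 + 1155.8×0.14 = 559.398 m^2.
Target A₂ = 0.161·5233.788/1.02 = 826.118 sabins (V = 5233.788 m³).
Shortfall: 826.118 − 559.398 = 266.7 sabins.

266.7 sabins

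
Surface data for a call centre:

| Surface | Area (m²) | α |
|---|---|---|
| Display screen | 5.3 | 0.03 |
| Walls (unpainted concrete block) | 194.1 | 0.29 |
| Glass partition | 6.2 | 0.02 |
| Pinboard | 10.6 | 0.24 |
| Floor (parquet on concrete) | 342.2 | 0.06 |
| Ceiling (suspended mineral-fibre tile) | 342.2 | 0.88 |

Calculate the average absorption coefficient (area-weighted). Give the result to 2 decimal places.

0.42

S = Σ Sᵢ = 5.3 + 194.1 + 6.2 + 10.6 + 342.2 + 342.2 = 900.6 m².
Σ(Sᵢαᵢ) = 5.3*0.03 + 194.1*0.29 + 6.2*0.02 + 10.6*0.24 + 342.2*0.06 + 342.2*0.88 = 380.784.
ᾱ = A/S = 0.42.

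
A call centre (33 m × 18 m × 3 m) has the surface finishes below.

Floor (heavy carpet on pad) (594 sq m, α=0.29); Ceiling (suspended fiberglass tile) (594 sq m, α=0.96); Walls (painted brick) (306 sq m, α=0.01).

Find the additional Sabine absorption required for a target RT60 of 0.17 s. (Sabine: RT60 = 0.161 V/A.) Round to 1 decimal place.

942.1 sabins

Total absorption A₁ = 594×0.29 + 594×0.96 + 306×0.01
  = 172.260 + 570.240 + 3.060 = 745.560 sq m sabins.
Target A₂ = 0.161·1782/0.17 = 1687.659 sabins (V = 1782 m³).
Additional absorption ΔA = 1687.659 − 745.560 = 942.1 sabins.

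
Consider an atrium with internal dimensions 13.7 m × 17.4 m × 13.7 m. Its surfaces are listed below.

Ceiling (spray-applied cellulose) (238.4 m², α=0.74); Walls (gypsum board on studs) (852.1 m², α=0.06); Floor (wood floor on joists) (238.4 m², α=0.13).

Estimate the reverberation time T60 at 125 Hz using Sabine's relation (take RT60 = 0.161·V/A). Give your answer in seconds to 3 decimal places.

A = Σ Sᵢαᵢ = 238.4*0.74 + 852.1*0.06 + 238.4*0.13 = 258.534 sabins.
V = 13.7·17.4·13.7 = 3265.806 m³.
T = 0.161 V/A = 0.161·3265.806/258.534 = 2.034 s.

2.034 seconds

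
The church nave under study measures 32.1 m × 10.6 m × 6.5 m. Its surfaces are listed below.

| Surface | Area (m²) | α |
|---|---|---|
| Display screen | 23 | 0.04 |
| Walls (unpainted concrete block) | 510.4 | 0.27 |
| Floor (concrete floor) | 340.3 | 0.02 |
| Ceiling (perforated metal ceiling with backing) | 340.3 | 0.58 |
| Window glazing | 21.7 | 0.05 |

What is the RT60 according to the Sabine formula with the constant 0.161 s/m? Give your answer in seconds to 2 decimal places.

1.04 seconds

Equivalent absorption area: A = 23×0.04 + 510.4×0.27 + 340.3×0.02 + 340.3×0.58 + 21.7×0.05 = 343.993 m².
Room volume: 2211.69 m³.
RT60 = 0.161 · V / A = 0.161 × 2211.69 / 343.993 = 1.04 s.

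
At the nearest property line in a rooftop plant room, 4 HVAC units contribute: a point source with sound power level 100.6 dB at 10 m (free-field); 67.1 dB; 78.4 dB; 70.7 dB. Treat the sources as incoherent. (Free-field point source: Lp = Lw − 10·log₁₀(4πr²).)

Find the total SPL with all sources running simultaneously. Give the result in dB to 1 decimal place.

Source at 10 m: Lp = 100.6 − 10·log₁₀(4π·10²) = 100.6 − 10·log₁₀(1256.637) = 69.6 dB.
Converting to relative power and adding: 10^(69.6/10) + 10^(67.1/10) + 10^(78.4/10) + 10^(70.7/10) = 9.518e+07.
Combined level = 10 log₁₀(9.518e+07) = 79.8 dB.

79.8 dB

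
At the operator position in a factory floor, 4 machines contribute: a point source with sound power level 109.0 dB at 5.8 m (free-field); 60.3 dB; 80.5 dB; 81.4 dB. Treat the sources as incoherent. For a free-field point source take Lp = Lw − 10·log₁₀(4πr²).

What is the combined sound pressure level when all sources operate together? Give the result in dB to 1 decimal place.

86.4 dB

Source at 5.8 m: Lp = 109.0 − 10·log₁₀(4π·5.8²) = 109.0 − 10·log₁₀(422.733) = 82.7 dB.
Σ 10^(Lᵢ/10) = 4.375e+08.
Back to dB: 10·log₁₀ Σ = 86.4 dB.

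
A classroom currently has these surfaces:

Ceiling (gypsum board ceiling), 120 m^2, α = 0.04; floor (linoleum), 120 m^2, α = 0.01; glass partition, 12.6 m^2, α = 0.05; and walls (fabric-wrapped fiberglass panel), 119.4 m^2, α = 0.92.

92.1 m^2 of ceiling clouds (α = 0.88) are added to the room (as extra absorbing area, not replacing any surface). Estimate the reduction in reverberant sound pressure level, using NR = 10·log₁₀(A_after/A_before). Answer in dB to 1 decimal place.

2.3 dB

A_before = Σ Sᵢαᵢ = 120*0.04 + 120*0.01 + 12.6*0.05 + 119.4*0.92 = 116.478 sabins.
Treatment contributes 92.1·0.88 = 81.048 sabins.
A_after = 116.478 + 81.048 = 197.526 sabins.
Reduction = 10 log₁₀(A_after/A_before) = 10 log₁₀(1.6958) = 2.3 dB.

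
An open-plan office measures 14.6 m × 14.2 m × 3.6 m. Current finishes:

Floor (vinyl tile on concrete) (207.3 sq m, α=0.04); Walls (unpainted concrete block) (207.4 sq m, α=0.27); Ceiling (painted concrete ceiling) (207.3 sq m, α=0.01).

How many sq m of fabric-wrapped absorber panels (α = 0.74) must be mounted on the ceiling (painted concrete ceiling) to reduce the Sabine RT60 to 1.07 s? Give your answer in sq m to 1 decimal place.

62.9

Summing Sᵢαᵢ: 8.292 + 55.998 + 2.073 → A₁ = 66.363 sabins.
Required A₂ = 0.161·746.352/1.07 = 112.302 sabins.
Absorption to add: 112.302 − 66.363 = 45.939 sabins.
Net gain per sq m: Δα = 0.74 − 0.01 = 0.73.
Panel area = 45.939 / 0.73 = 62.9 sq m.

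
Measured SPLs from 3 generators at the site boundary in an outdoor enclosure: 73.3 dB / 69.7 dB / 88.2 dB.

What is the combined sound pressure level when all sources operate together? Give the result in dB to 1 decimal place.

88.4 dB

Converting to relative power and adding: 10^(73.3/10) + 10^(69.7/10) + 10^(88.2/10) = 6.914e+08.
L_total = 10·log₁₀(6.914e+08) = 88.4 dB.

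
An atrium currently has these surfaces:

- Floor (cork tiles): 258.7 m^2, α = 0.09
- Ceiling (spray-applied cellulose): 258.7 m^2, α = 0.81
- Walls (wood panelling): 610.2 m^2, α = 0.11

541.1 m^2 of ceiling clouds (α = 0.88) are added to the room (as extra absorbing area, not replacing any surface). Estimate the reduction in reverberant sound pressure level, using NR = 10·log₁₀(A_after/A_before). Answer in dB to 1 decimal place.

4.1 dB

Total absorption A_before = 258.7×0.09 + 258.7×0.81 + 610.2×0.11
  = 23.283 + 209.547 + 67.122 = 299.952 m^2 sabins.
Added absorption = 541.1 × 0.88 = 476.168 sabins.
New total A_after = 776.120 sabins.
Reduction = 10 log₁₀(A_after/A_before) = 10 log₁₀(2.5875) = 4.1 dB.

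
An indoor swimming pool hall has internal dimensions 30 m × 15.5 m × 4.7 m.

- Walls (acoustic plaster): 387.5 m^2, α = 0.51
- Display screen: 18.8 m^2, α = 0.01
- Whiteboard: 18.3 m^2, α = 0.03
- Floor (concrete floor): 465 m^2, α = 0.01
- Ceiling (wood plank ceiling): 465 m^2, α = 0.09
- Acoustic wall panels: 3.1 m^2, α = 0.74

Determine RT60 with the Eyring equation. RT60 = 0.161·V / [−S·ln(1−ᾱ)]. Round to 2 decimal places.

1.29 sec

Total surface area S = 387.5 + 18.8 + 18.3 + 465 + 465 + 3.1 = 1357.7 m^2.
Absorption A = 387.5·0.51 + 18.8·0.01 + 18.3·0.03 + 465·0.01 + 465·0.09 + 3.1·0.74 = 247.156 sabins.
Mean coefficient ᾱ = A/S = 0.1820.
Eyring denominator: −S ln(1−ᾱ) = 272.752.
V = 30 × 15.5 × 4.7 = 2185.5 m³.
T = 0.161·V/[−S·ln(1−ᾱ)] = 0.161·2185.5/272.752 = 1.29 s.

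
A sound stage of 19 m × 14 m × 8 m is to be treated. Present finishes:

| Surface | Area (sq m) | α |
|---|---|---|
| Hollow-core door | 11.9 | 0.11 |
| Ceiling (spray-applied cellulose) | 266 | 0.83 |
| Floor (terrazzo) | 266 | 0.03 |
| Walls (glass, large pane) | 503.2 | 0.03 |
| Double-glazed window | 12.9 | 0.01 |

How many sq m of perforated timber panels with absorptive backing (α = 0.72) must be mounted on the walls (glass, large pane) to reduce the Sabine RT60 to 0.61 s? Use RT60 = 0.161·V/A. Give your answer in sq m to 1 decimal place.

Summing Sᵢαᵢ: 1.309 + 220.780 + 7.980 + 15.096 + 0.129 → A₁ = 245.294 sabins.
Required A₂ = 0.161·2128/0.61 = 561.652 sabins.
Absorption to add: 561.652 − 245.294 = 316.358 sabins.
Each sq m of panel replacing the walls (glass, large pane) adds (0.72 − 0.03) = 0.69 sabins.
Area = ΔA/Δα = 316.358/0.69 = 458.5 sq m.

458.5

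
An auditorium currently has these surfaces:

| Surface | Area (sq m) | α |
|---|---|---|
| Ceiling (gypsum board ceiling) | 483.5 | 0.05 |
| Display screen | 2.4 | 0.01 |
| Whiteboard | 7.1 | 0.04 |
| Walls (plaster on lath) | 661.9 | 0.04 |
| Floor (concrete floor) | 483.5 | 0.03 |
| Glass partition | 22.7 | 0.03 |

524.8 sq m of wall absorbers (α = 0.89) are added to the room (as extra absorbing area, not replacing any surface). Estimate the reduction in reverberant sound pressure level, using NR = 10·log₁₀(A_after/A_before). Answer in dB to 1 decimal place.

9.1 dB

A_before = Σ Sᵢαᵢ = 483.5*0.05 + 2.4*0.01 + 7.1*0.04 + 661.9*0.04 + 483.5*0.03 + 22.7*0.03 = 66.145 sabins.
Added absorption = 524.8 × 0.89 = 467.072 sabins.
A_after = 66.145 + 467.072 = 533.217 sabins.
NR = 10·log₁₀(533.217/66.145) = 9.1 dB.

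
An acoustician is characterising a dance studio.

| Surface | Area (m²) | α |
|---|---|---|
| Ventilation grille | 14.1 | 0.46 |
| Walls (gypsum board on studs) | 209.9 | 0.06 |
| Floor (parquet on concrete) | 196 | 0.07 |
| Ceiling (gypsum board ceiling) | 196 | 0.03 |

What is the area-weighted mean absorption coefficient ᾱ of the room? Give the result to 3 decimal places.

0.063

S = Σ Sᵢ = 14.1 + 209.9 + 196 + 196 = 616.0 m².
A = 14.1*0.46 + 209.9*0.06 + 196*0.07 + 196*0.03 = 38.680 sabins.
ᾱ = 38.680 / 616.0 = 0.063.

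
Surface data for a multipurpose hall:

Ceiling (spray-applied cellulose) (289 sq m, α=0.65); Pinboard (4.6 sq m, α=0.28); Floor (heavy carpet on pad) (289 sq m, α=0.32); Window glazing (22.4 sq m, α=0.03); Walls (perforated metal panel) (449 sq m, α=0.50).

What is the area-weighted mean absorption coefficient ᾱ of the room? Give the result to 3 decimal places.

0.481

S = Σ Sᵢ = 289 + 4.6 + 289 + 22.4 + 449 = 1054.0 sq m.
Σ(Sᵢαᵢ) = 289·0.65 + 4.6·0.28 + 289·0.32 + 22.4·0.03 + 449·0.50 = 506.790.
ᾱ = 506.790 / 1054.0 = 0.481.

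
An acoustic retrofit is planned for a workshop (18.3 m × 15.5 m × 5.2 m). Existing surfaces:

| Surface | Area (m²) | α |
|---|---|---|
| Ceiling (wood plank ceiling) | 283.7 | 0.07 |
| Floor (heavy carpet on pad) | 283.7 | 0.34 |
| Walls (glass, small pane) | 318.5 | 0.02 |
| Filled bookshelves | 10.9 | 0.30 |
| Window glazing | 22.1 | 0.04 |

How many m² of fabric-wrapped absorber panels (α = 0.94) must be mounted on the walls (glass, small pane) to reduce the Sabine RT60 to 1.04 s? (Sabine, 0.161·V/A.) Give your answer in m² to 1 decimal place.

A₁ = Σ Sᵢαᵢ = 283.7×0.07 + 283.7×0.34 + 318.5×0.02 + 10.9×0.30 + 22.1×0.04 = 126.841 sabins.
V = 1474.98 m³. Target absorption A₂ = 0.161 × 1474.98 / 1.04 = 228.338 sabins.
ΔA needed = 228.338 − 126.841 = 101.497 sabins.
Each m² of panel replacing the walls (glass, small pane) adds (0.94 − 0.02) = 0.92 sabins.
Panel area = 101.497 / 0.92 = 110.3 m².

110.3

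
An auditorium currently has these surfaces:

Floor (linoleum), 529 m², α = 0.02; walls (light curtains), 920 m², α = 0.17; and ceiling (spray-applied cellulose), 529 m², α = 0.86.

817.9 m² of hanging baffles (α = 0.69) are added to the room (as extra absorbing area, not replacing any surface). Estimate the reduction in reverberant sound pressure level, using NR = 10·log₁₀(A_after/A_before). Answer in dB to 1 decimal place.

Equivalent absorption area: A_before = 529×0.02 + 920×0.17 + 529×0.86 = 621.920 m².
Treatment contributes 817.9·0.69 = 564.351 sabins.
A_after = 621.920 + 564.351 = 1186.271 sabins.
NR = 10·log₁₀(1186.271/621.920) = 2.8 dB.

2.8 dB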